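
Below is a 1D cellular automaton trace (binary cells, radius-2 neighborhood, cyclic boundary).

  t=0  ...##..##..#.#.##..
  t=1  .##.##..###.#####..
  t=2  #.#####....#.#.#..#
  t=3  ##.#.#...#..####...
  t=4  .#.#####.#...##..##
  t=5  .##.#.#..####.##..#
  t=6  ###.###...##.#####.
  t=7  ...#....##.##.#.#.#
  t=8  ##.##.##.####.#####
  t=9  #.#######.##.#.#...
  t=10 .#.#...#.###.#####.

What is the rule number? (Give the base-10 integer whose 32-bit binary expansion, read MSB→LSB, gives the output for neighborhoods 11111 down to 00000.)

1249295642

  ##### -> .   bit 31 = 0  t=1,i=14
  ####. -> #   bit 30 = 1  t=1,i=15
  ###.# -> .   bit 29 = 0  t=1,i=10
  ###.. -> .   bit 28 = 0  t=1,i=16
  ##.## -> #   bit 27 = 1  t=1,i=3
  ##.#. -> .   bit 26 = 0  t=3,i=2
  ##..# -> #   bit 25 = 1  t=0,i=5
  ##... -> .   bit 24 = 0  t=0,i=17
  #.### -> .   bit 23 = 0  t=1,i=12
  #.##. -> #   bit 22 = 1  t=0,i=15
  #.#.# -> #   bit 21 = 1  t=0,i=13
  #.#.. -> #   bit 20 = 1  t=2,i=15
  #..## -> .   bit 19 = 0  t=0,i=6
  #..#. -> #   bit 18 = 1  t=0,i=10
  #...# -> #   bit 17 = 1  t=1,i=18
  #.... -> .   bit 16 = 0  t=0,i=18
  .#### -> #   bit 15 = 1  t=1,i=13
  .###. -> .   bit 14 = 0  t=1,i=9
  .##.# -> #   bit 13 = 1  t=1,i=2
  .##.. -> #   bit 12 = 1  t=0,i=4
  .#.## -> #   bit 11 = 1  t=0,i=14
  .#.#. -> #   bit 10 = 1  t=0,i=12
  .#..# -> .   bit 9 = 0  t=2,i=16
  .#... -> #   bit 8 = 1  t=3,i=6
  ..### -> .   bit 7 = 0  t=1,i=8
  ..##. -> .   bit 6 = 0  t=0,i=3
  ..#.# -> .   bit 5 = 0  t=0,i=11
  ..#.. -> #   bit 4 = 1  t=3,i=9
  ...## -> #   bit 3 = 1  t=0,i=2
  ...#. -> .   bit 2 = 0  t=2,i=10
  ....# -> #   bit 1 = 1  t=0,i=1
  ..... -> .   bit 0 = 0  t=0,i=0
  bits 01001010011101101011110100011010 = 1249295642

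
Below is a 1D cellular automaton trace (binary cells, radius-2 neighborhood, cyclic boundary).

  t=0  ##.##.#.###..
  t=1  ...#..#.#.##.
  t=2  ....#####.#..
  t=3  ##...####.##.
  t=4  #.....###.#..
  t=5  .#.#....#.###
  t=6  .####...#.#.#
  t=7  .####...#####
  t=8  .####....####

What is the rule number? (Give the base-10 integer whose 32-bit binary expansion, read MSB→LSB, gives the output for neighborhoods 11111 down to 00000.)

4076111649

  ##### -> #   bit 31 = 1  t=2,i=6
  ####. -> #   bit 30 = 1  t=2,i=7
  ###.# -> #   bit 29 = 1  t=2,i=8
  ###.. -> #   bit 28 = 1  t=0,i=10
  ##.## -> .   bit 27 = 0  t=0,i=2
  ##.#. -> .   bit 26 = 0  t=0,i=5
  ##..# -> #   bit 25 = 1  t=0,i=11
  ##... -> .   bit 24 = 0  t=1,i=12
  #.### -> #   bit 23 = 1  t=0,i=8
  #.##. -> #   bit 22 = 1  t=0,i=3
  #.#.# -> #   bit 21 = 1  t=0,i=6
  #.#.. -> #   bit 20 = 1  t=2,i=10
  #..## -> .   bit 19 = 0  t=0,i=12
  #..#. -> #   bit 18 = 1  t=1,i=5
  #...# -> .   bit 17 = 0  t=3,i=3
  #.... -> .   bit 16 = 0  t=1,i=0
  .#### -> #   bit 15 = 1  t=2,i=5
  .###. -> .   bit 14 = 0  t=0,i=9
  .##.# -> .   bit 13 = 0  t=0,i=1
  .##.. -> .   bit 12 = 0  t=1,i=11
  .#.## -> .   bit 11 = 0  t=0,i=7
  .#.#. -> #   bit 10 = 1  t=1,i=7
  .#..# -> #   bit 9 = 1  t=1,i=4
  .#... -> #   bit 8 = 1  t=2,i=11
  ..### -> .   bit 7 = 0  t=2,i=4
  ..##. -> .   bit 6 = 0  t=0,i=0
  ..#.# -> #   bit 5 = 1  t=1,i=6
  ..#.. -> .   bit 4 = 0  t=1,i=3
  ...## -> .   bit 3 = 0  t=2,i=3
  ...#. -> .   bit 2 = 0  t=1,i=2
  ....# -> .   bit 1 = 0  t=1,i=1
  ..... -> #   bit 0 = 1  t=2,i=0
  bits 11110010111101001000011100100001 = 4076111649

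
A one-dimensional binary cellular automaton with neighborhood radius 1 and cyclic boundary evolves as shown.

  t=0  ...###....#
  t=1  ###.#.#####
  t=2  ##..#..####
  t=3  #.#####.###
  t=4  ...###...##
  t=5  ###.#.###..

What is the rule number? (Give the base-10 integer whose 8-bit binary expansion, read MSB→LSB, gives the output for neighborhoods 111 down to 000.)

  nb ###: next=#  (t=0,i=4, bit7=1)
  nb ##.: next=.  (t=0,i=5, bit6=0)
  nb #.#: next=.  (t=1,i=3, bit5=0)
  nb #..: next=#  (t=0,i=0, bit4=1)
  nb .##: next=.  (t=0,i=3, bit3=0)
  nb .#.: next=#  (t=0,i=10, bit2=1)
  nb ..#: next=#  (t=0,i=2, bit1=1)
  nb ...: next=#  (t=0,i=1, bit0=1)
  bits 10010111 = 151

151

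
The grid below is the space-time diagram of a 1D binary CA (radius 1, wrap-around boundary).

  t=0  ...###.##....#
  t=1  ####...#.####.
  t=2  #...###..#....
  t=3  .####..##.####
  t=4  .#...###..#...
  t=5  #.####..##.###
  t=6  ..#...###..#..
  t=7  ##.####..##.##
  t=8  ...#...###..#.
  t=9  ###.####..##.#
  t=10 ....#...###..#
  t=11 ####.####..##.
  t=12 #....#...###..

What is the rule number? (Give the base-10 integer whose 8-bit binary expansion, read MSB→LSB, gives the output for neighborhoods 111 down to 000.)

  ###|.  b7=0 t=0,i=4
  ##.|.  b6=0 t=0,i=5
  #.#|.  b5=0 t=0,i=6
  #..|#  b4=1 t=0,i=0
  .##|#  b3=1 t=0,i=3
  .#.|.  b2=0 t=0,i=13
  ..#|#  b1=1 t=0,i=2
  ...|#  b0=1 t=0,i=1
  bits 00011011 = 27

27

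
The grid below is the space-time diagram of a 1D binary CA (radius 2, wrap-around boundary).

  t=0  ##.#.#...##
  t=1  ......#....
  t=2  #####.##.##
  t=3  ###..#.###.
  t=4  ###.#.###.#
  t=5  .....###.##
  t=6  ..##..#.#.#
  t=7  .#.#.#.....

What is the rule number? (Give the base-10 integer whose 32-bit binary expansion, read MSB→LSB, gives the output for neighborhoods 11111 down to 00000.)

  #####|#  b31=1 t=2,i=0
  ####.|.  b30=0 t=0,i=0
  ###.#|.  b29=0 t=0,i=1
  ###..|#  b28=1 t=3,i=2
  ##.##|#  b27=1 t=2,i=5
  ##.#.|.  b26=0 t=0,i=2
  ##..#|.  b25=0 t=3,i=3
  ##...|.  b24=0 t=5,i=0
  #.###|#  b23=1 t=2,i=9
  #.##.|.  b22=0 t=2,i=6
  #.#.#|.  b21=0 t=0,i=3
  #.#..|.  b20=0 t=0,i=5
  #..##|#  b19=1 t=6,i=1
  #..#.|#  b18=1 t=3,i=4
  #...#|.  b17=0 t=0,i=7
  #....|.  b16=0 t=1,i=8
  .####|.  b15=0 t=0,i=10
  .###.|#  b14=1 t=3,i=1
  .##.#|#  b13=1 t=2,i=7
  .##..|#  b12=1 t=5,i=10
  .#.##|#  b11=1 t=3,i=6
  .#.#.|.  b10=0 t=0,i=4
  .#..#|.  b9=0 t=6,i=0
  .#...|#  b8=1 t=0,i=6
  ..###|.  b7=0 t=0,i=9
  ..##.|.  b6=0 t=6,i=2
  ..#.#|.  b5=0 t=3,i=5
  ..#..|#  b4=1 t=1,i=6
  ...##|.  b3=0 t=0,i=8
  ...#.|.  b2=0 t=1,i=5
  ....#|#  b1=1 t=1,i=4
  .....|#  b0=1 t=1,i=0
  bits 10011000100011000111100100010011 = 2559342867

2559342867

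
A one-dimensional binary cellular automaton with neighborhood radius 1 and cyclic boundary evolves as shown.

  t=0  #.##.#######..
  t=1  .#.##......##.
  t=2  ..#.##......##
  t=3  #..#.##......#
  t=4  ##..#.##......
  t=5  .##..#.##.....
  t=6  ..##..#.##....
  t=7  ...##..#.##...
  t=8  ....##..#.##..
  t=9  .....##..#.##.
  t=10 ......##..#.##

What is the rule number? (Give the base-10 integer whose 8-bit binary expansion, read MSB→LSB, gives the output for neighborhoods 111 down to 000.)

  [7] ### => .  t=0,i=6
  [6] ##. => #  t=0,i=3
  [5] #.# => #  t=0,i=1
  [4] #.. => #  t=0,i=12
  [3] .## => .  t=0,i=2
  [2] .#. => .  t=0,i=0
  [1] ..# => .  t=0,i=13
  [0] ... => .  t=1,i=6
  bits 01110000 = 112

112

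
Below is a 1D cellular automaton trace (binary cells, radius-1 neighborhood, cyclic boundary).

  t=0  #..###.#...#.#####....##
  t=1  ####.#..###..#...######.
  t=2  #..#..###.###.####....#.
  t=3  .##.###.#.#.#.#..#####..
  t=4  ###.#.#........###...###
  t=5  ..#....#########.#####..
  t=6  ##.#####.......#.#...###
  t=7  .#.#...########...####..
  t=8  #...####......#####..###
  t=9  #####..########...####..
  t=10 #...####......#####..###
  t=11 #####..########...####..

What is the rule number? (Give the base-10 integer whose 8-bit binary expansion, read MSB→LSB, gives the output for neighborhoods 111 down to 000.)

91

  nb ###: next=.  (t=0,i=4, bit7=0)
  nb ##.: next=#  (t=0,i=0, bit6=1)
  nb #.#: next=.  (t=0,i=6, bit5=0)
  nb #..: next=#  (t=0,i=1, bit4=1)
  nb .##: next=#  (t=0,i=3, bit3=1)
  nb .#.: next=.  (t=0,i=7, bit2=0)
  nb ..#: next=#  (t=0,i=2, bit1=1)
  nb ...: next=#  (t=0,i=9, bit0=1)
  bits 01011011 = 91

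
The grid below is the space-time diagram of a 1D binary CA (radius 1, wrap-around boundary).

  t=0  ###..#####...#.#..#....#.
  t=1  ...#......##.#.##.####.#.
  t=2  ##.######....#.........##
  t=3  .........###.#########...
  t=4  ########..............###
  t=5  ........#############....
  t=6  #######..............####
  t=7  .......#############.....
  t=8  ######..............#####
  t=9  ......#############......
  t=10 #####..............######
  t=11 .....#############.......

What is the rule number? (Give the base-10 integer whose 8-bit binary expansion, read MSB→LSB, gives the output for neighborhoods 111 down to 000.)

21

  ### -> .   bit 7 = 0  t=0,i=1
  ##. -> .   bit 6 = 0  t=0,i=2
  #.# -> .   bit 5 = 0  t=0,i=14
  #.. -> #   bit 4 = 1  t=0,i=3
  .## -> .   bit 3 = 0  t=0,i=0
  .#. -> #   bit 2 = 1  t=0,i=13
  ..# -> .   bit 1 = 0  t=0,i=4
  ... -> #   bit 0 = 1  t=0,i=11
  bits 00010101 = 21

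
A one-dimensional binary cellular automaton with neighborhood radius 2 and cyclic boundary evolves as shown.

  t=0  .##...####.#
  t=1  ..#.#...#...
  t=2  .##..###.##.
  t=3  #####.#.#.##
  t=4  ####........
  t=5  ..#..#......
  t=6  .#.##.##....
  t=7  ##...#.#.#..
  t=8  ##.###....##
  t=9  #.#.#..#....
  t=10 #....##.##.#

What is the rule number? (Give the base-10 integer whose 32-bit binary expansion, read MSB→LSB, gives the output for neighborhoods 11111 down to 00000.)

  nb #####: next=#  (t=3,i=0, bit31=1)
  nb ####.: next=#  (t=0,i=8, bit30=1)
  nb ###.#: next=.  (t=0,i=9, bit29=0)
  nb ###..: next=.  (t=4,i=3, bit28=0)
  nb ##.##: next=#  (t=2,i=8, bit27=1)
  nb ##.#.: next=.  (t=0,i=10, bit26=0)
  nb ##..#: next=#  (t=2,i=3, bit25=1)
  nb ##...: next=.  (t=0,i=3, bit24=0)
  nb #.###: next=.  (t=3,i=10, bit23=0)
  nb #.##.: next=.  (t=0,i=1, bit22=0)
  nb #.#.#: next=.  (t=0,i=11, bit21=0)
  nb #.#..: next=.  (t=1,i=4, bit20=0)
  nb #..##: next=#  (t=2,i=0, bit19=1)
  nb #..#.: next=#  (t=5,i=4, bit18=1)
  nb #...#: next=#  (t=0,i=4, bit17=1)
  nb #....: next=#  (t=1,i=10, bit16=1)
  nb .####: next=.  (t=0,i=7, bit15=0)
  nb .###.: next=#  (t=2,i=6, bit14=1)
  nb .##.#: next=.  (t=6,i=4, bit13=0)
  nb .##..: next=#  (t=0,i=2, bit12=1)
  nb .#.##: next=.  (t=0,i=0, bit11=0)
  nb .#.#.: next=.  (t=1,i=3, bit10=0)
  nb .#..#: next=#  (t=5,i=3, bit9=1)
  nb .#...: next=#  (t=1,i=5, bit8=1)
  nb ..###: next=.  (t=0,i=6, bit7=0)
  nb ..##.: next=#  (t=2,i=1, bit6=1)
  nb ..#.#: next=#  (t=1,i=2, bit5=1)
  nb ..#..: next=.  (t=1,i=8, bit4=0)
  nb ...##: next=.  (t=0,i=5, bit3=0)
  nb ...#.: next=#  (t=1,i=1, bit2=1)
  nb ....#: next=.  (t=1,i=0, bit1=0)
  nb .....: next=.  (t=1,i=11, bit0=0)
  bits 11001010000011110101001101100100 = 3390002020

3390002020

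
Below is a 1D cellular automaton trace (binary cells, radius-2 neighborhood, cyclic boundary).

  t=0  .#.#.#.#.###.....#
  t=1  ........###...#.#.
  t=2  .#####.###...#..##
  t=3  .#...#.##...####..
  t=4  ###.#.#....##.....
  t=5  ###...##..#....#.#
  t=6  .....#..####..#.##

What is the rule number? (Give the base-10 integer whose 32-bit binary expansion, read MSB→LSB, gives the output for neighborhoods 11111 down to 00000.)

580668317

  #####|.  b31=0 t=2,i=3
  ####.|.  b30=0 t=2,i=4
  ###.#|#  b29=1 t=2,i=5
  ###..|.  b28=0 t=0,i=11
  ##.##|.  b27=0 t=2,i=0
  ##.#.|.  b26=0 t=4,i=3
  ##..#|#  b25=1 t=5,i=8
  ##...|.  b24=0 t=0,i=12
  #.###|#  b23=1 t=0,i=9
  #.##.|.  b22=0 t=3,i=7
  #.#.#|.  b21=0 t=0,i=1
  #.#..|#  b20=1 t=1,i=16
  #..##|#  b19=1 t=2,i=15
  #..#.|#  b18=1 t=5,i=9
  #...#|.  b17=0 t=1,i=12
  #....|.  b16=0 t=0,i=13
  .####|.  b15=0 t=2,i=2
  .###.|#  b14=1 t=0,i=10
  .##.#|.  b13=0 t=2,i=17
  .##..|.  b12=0 t=3,i=8
  .#.##|#  b11=1 t=0,i=8
  .#.#.|.  b10=0 t=0,i=0
  .#..#|#  b9=1 t=2,i=14
  .#...|#  b8=1 t=1,i=17
  ..###|#  b7=1 t=1,i=8
  ..##.|.  b6=0 t=2,i=16
  ..#.#|.  b5=0 t=0,i=17
  ..#..|#  b4=1 t=2,i=13
  ...##|#  b3=1 t=1,i=7
  ...#.|#  b2=1 t=0,i=16
  ....#|.  b1=0 t=0,i=15
  .....|#  b0=1 t=0,i=14
  bits 00100010100111000100101110011101 = 580668317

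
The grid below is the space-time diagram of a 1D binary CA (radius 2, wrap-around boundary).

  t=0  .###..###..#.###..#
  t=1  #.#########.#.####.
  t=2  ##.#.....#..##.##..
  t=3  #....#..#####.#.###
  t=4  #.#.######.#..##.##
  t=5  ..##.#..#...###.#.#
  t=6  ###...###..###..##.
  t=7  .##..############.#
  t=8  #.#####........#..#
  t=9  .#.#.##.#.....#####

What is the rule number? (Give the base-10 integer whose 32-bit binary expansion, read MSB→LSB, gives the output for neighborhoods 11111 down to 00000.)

  nb #####: next=.  (t=1,i=4, bit31=0)
  nb ####.: next=#  (t=1,i=9, bit30=1)
  nb ###.#: next=.  (t=1,i=10, bit29=0)
  nb ###..: next=#  (t=0,i=3, bit28=1)
  nb ##.##: next=#  (t=2,i=14, bit27=1)
  nb ##.#.: next=.  (t=1,i=11, bit26=0)
  nb ##..#: next=#  (t=0,i=4, bit25=1)
  nb ##...: next=.  (t=3,i=1, bit24=0)
  nb #.###: next=.  (t=0,i=1, bit23=0)
  nb #.##.: next=.  (t=2,i=15, bit22=0)
  nb #.#.#: next=#  (t=1,i=0, bit21=1)
  nb #.#..: next=.  (t=2,i=3, bit20=0)
  nb #..##: next=#  (t=0,i=5, bit19=1)
  nb #..#.: next=#  (t=0,i=10, bit18=1)
  nb #...#: next=.  (t=5,i=10, bit17=0)
  nb #....: next=#  (t=2,i=5, bit16=1)
  nb .####: next=#  (t=1,i=3, bit15=1)
  nb .###.: next=#  (t=0,i=2, bit14=1)
  nb .##.#: next=.  (t=2,i=1, bit13=0)
  nb .##..: next=#  (t=2,i=16, bit12=1)
  nb .#.##: next=#  (t=0,i=0, bit11=1)
  nb .#.#.: next=#  (t=5,i=17, bit10=1)
  nb .#..#: next=#  (t=2,i=10, bit9=1)
  nb .#...: next=.  (t=2,i=4, bit8=0)
  nb ..###: next=#  (t=0,i=6, bit7=1)
  nb ..##.: next=#  (t=2,i=0, bit6=1)
  nb ..#.#: next=.  (t=0,i=11, bit5=0)
  nb ..#..: next=#  (t=2,i=9, bit4=1)
  nb ...##: next=#  (t=5,i=11, bit3=1)
  nb ...#.: next=#  (t=2,i=8, bit2=1)
  nb ....#: next=.  (t=2,i=7, bit1=0)
  nb .....: next=.  (t=2,i=6, bit0=0)
  bits 01011010001011011101111011011100 = 1512955612

1512955612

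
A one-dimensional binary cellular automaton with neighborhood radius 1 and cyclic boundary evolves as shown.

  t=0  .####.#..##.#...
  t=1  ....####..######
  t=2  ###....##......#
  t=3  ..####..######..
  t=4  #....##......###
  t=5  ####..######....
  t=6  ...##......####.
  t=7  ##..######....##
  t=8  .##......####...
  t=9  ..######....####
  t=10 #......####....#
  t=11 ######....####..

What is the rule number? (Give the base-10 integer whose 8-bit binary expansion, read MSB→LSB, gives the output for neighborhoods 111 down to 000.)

117

  [7] ### => .  t=0,i=2
  [6] ##. => #  t=0,i=4
  [5] #.# => #  t=0,i=5
  [4] #.. => #  t=0,i=7
  [3] .## => .  t=0,i=1
  [2] .#. => #  t=0,i=6
  [1] ..# => .  t=0,i=0
  [0] ... => #  t=0,i=14
  bits 01110101 = 117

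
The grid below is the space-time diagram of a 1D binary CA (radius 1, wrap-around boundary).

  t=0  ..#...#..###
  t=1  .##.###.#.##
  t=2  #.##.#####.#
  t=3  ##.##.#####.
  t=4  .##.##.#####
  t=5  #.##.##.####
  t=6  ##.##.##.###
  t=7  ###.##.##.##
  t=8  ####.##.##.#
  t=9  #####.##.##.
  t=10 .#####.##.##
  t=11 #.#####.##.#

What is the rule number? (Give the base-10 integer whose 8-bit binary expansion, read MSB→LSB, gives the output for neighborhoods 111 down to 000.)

  ###|#  b7=1 t=0,i=10
  ##.|#  b6=1 t=0,i=11
  #.#|#  b5=1 t=1,i=0
  #..|.  b4=0 t=0,i=0
  .##|.  b3=0 t=0,i=9
  .#.|#  b2=1 t=0,i=2
  ..#|#  b1=1 t=0,i=1
  ...|#  b0=1 t=0,i=4
  bits 11100111 = 231

231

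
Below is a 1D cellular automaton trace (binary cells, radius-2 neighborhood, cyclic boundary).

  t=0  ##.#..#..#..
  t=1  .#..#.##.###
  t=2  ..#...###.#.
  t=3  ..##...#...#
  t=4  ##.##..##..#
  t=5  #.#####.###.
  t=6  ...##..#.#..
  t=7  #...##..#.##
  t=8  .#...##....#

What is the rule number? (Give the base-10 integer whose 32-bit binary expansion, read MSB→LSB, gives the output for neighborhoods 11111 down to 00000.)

2336880401

  #####|#  b31=1 t=5,i=4
  ####.|.  b30=0 t=5,i=5
  ###.#|.  b29=0 t=1,i=11
  ###..|.  b28=0 t=7,i=0
  ##.##|#  b27=1 t=1,i=8
  ##.#.|.  b26=0 t=0,i=2
  ##..#|#  b25=1 t=4,i=5
  ##...|#  b24=1 t=3,i=4
  #.###|.  b23=0 t=1,i=9
  #.##.|#  b22=1 t=1,i=6
  #.#.#|.  b21=0 t=5,i=0
  #.#..|.  b20=0 t=0,i=3
  #..##|#  b19=1 t=0,i=11
  #..#.|.  b18=0 t=0,i=5
  #...#|.  b17=0 t=2,i=0
  #....|#  b16=1 t=6,i=11
  .####|#  b15=1 t=5,i=3
  .###.|#  b14=1 t=1,i=10
  .##.#|#  b13=1 t=0,i=1
  .##..|#  b12=1 t=3,i=3
  .#.##|.  b11=0 t=1,i=5
  .#.#.|#  b10=1 t=6,i=8
  .#..#|#  b9=1 t=0,i=4
  .#...|#  b8=1 t=2,i=3
  ..###|.  b7=0 t=2,i=6
  ..##.|.  b6=0 t=0,i=0
  ..#.#|.  b5=0 t=1,i=4
  ..#..|#  b4=1 t=0,i=6
  ...##|.  b3=0 t=2,i=5
  ...#.|.  b2=0 t=2,i=1
  ....#|.  b1=0 t=6,i=1
  .....|#  b0=1 t=6,i=0
  bits 10001011010010011111011100010001 = 2336880401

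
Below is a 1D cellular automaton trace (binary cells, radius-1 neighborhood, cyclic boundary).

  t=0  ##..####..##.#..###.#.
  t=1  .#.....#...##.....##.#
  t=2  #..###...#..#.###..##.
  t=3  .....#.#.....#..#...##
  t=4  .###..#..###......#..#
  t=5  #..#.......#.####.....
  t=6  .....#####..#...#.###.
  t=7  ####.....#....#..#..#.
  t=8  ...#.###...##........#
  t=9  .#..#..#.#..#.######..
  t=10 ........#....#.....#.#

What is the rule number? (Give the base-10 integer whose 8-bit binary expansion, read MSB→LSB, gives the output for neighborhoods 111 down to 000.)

97

  ###|.  b7=0 t=0,i=5
  ##.|#  b6=1 t=0,i=1
  #.#|#  b5=1 t=0,i=12
  #..|.  b4=0 t=0,i=2
  .##|.  b3=0 t=0,i=0
  .#.|.  b2=0 t=0,i=13
  ..#|.  b1=0 t=0,i=3
  ...|#  b0=1 t=1,i=3
  bits 01100001 = 97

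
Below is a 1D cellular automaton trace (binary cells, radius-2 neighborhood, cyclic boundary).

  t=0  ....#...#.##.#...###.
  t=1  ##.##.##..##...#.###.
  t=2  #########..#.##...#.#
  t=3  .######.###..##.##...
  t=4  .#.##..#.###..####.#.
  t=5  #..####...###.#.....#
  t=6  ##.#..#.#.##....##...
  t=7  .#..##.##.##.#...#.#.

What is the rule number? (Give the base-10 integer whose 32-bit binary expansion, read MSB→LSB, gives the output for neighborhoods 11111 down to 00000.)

  #####|#  b31=1 t=2,i=1
  ####.|.  b30=0 t=2,i=7
  ###.#|.  b29=0 t=1,i=19
  ###..|#  b28=1 t=0,i=19
  ##.##|#  b27=1 t=1,i=2
  ##.#.|.  b26=0 t=0,i=12
  ##..#|#  b25=1 t=1,i=8
  ##...|.  b24=0 t=0,i=20
  #.###|.  b23=0 t=1,i=17
  #.##.|#  b22=1 t=0,i=10
  #.#.#|#  b21=1 t=6,i=8
  #.#..|.  b20=0 t=0,i=13
  #..##|.  b19=0 t=1,i=9
  #..#.|#  b18=1 t=2,i=10
  #...#|#  b17=1 t=0,i=6
  #....|#  b16=1 t=0,i=0
  .####|.  b15=0 t=2,i=0
  .###.|#  b14=1 t=0,i=18
  .##.#|#  b13=1 t=0,i=11
  .##..|#  b12=1 t=1,i=7
  .#.##|.  b11=0 t=0,i=9
  .#.#.|#  b10=1 t=6,i=7
  .#..#|#  b9=1 t=4,i=20
  .#...|.  b8=0 t=0,i=5
  ..###|#  b7=1 t=0,i=17
  ..##.|.  b6=0 t=1,i=10
  ..#.#|.  b5=0 t=0,i=8
  ..#..|#  b4=1 t=0,i=4
  ...##|.  b3=0 t=0,i=16
  ...#.|#  b2=1 t=0,i=3
  ....#|.  b1=0 t=0,i=2
  .....|#  b0=1 t=0,i=1
  bits 10011010011001110111011010010101 = 2590471829

2590471829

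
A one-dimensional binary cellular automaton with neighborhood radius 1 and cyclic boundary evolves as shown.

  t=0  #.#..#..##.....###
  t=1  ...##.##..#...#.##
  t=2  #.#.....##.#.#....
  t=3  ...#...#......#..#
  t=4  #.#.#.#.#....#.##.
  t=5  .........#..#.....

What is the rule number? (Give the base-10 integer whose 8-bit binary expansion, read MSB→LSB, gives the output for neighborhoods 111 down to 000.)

146

  ### -> #   bit 7 = 1  t=0,i=16
  ##. -> .   bit 6 = 0  t=0,i=0
  #.# -> .   bit 5 = 0  t=0,i=1
  #.. -> #   bit 4 = 1  t=0,i=3
  .## -> .   bit 3 = 0  t=0,i=8
  .#. -> .   bit 2 = 0  t=0,i=2
  ..# -> #   bit 1 = 1  t=0,i=4
  ... -> .   bit 0 = 0  t=0,i=11
  bits 10010010 = 146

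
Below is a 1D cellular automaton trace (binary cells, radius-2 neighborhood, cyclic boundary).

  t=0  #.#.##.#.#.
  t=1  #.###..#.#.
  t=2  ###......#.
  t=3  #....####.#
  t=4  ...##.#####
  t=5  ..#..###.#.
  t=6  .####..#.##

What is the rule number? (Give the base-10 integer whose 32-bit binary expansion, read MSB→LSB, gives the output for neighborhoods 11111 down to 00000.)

  nb #####: next=.  (t=4,i=8, bit31=0)
  nb ####.: next=#  (t=3,i=7, bit30=1)
  nb ###.#: next=#  (t=3,i=8, bit29=1)
  nb ###..: next=.  (t=1,i=4, bit28=0)
  nb ##.##: next=#  (t=3,i=9, bit27=1)
  nb ##.#.: next=.  (t=0,i=6, bit26=0)
  nb ##..#: next=.  (t=1,i=5, bit25=0)
  nb ##...: next=.  (t=2,i=3, bit24=0)
  nb #.###: next=#  (t=1,i=2, bit23=1)
  nb #.##.: next=#  (t=0,i=4, bit22=1)
  nb #.#.#: next=#  (t=0,i=0, bit21=1)
  nb #.#..: next=#  (t=5,i=9, bit20=1)
  nb #..##: next=#  (t=5,i=4, bit19=1)
  nb #..#.: next=.  (t=1,i=6, bit18=0)
  nb #...#: next=.  (t=4,i=1, bit17=0)
  nb #....: next=.  (t=2,i=4, bit16=0)
  nb .####: next=#  (t=3,i=6, bit15=1)
  nb .###.: next=.  (t=1,i=3, bit14=0)
  nb .##.#: next=.  (t=0,i=5, bit13=0)
  nb .##..: next=.  (t=3,i=0, bit12=0)
  nb .#.##: next=#  (t=0,i=3, bit11=1)
  nb .#.#.: next=.  (t=0,i=1, bit10=0)
  nb .#..#: next=#  (t=5,i=3, bit9=1)
  nb .#...: next=#  (t=5,i=10, bit8=1)
  nb ..###: next=.  (t=3,i=5, bit7=0)
  nb ..##.: next=.  (t=4,i=3, bit6=0)
  nb ..#.#: next=.  (t=1,i=7, bit5=0)
  nb ..#..: next=#  (t=5,i=2, bit4=1)
  nb ...##: next=#  (t=3,i=4, bit3=1)
  nb ...#.: next=#  (t=2,i=8, bit2=1)
  nb ....#: next=#  (t=2,i=7, bit1=1)
  nb .....: next=#  (t=2,i=5, bit0=1)
  bits 01101000111110001000101100011111 = 1761119007

1761119007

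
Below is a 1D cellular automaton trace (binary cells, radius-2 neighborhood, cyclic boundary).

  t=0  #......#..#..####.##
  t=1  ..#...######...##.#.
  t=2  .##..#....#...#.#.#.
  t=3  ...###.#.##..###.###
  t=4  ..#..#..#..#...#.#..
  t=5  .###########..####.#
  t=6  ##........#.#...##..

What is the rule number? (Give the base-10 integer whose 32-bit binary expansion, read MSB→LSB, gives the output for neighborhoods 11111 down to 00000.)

  ##### -> .   bit 31 = 0  t=1,i=8
  ####. -> #   bit 30 = 1  t=0,i=15
  ###.# -> #   bit 29 = 1  t=0,i=16
  ###.. -> .   bit 28 = 0  t=0,i=0
  ##.## -> .   bit 27 = 0  t=0,i=17
  ##.#. -> .   bit 26 = 0  t=1,i=17
  ##..# -> #   bit 25 = 1  t=2,i=3
  ##... -> .   bit 24 = 0  t=0,i=1
  #.### -> #   bit 23 = 1  t=0,i=18
  #.##. -> .   bit 22 = 0  t=3,i=9
  #.#.# -> .   bit 21 = 0  t=2,i=16
  #.#.. -> #   bit 20 = 1  t=1,i=18
  #..## -> .   bit 19 = 0  t=0,i=12
  #..#. -> #   bit 18 = 1  t=0,i=9
  #...# -> .   bit 17 = 0  t=1,i=0
  #.... -> #   bit 16 = 1  t=0,i=2
  .#### -> .   bit 15 = 0  t=0,i=14
  .###. -> .   bit 14 = 0  t=0,i=19
  .##.# -> #   bit 13 = 1  t=1,i=16
  .##.. -> .   bit 12 = 0  t=2,i=2
  .#.## -> #   bit 11 = 1  t=3,i=8
  .#.#. -> #   bit 10 = 1  t=2,i=15
  .#..# -> #   bit 9 = 1  t=0,i=8
  .#... -> .   bit 8 = 0  t=1,i=3
  ..### -> .   bit 7 = 0  t=0,i=13
  ..##. -> .   bit 6 = 0  t=1,i=15
  ..#.# -> #   bit 5 = 1  t=2,i=14
  ..#.. -> #   bit 4 = 1  t=0,i=7
  ...## -> #   bit 3 = 1  t=1,i=5
  ...#. -> #   bit 2 = 1  t=0,i=6
  ....# -> .   bit 1 = 0  t=0,i=5
  ..... -> .   bit 0 = 0  t=0,i=3
  bits 01100010100101010010111000111100 = 1653943868

1653943868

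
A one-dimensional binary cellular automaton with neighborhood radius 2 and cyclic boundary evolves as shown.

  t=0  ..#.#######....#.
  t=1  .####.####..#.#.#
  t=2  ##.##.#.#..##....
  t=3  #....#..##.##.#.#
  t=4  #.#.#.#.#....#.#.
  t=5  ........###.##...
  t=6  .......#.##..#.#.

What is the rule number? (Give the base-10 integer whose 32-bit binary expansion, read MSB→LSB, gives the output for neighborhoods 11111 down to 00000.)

3834993516

  ##### -> #   bit 31 = 1  t=0,i=6
  ####. -> #   bit 30 = 1  t=0,i=9
  ###.# -> #   bit 29 = 1  t=1,i=4
  ###.. -> .   bit 28 = 0  t=0,i=10
  ##.## -> .   bit 27 = 0  t=1,i=5
  ##.#. -> #   bit 26 = 1  t=2,i=5
  ##..# -> .   bit 25 = 0  t=1,i=10
  ##... -> .   bit 24 = 0  t=0,i=11
  #.### -> #   bit 23 = 1  t=0,i=4
  #.##. -> .   bit 22 = 0  t=2,i=3
  #.#.# -> .   bit 21 = 0  t=1,i=14
  #.#.. -> #   bit 20 = 1  t=2,i=8
  #..## -> .   bit 19 = 0  t=2,i=10
  #..#. -> #   bit 18 = 1  t=1,i=11
  #...# -> .   bit 17 = 0  t=0,i=0
  #.... -> #   bit 16 = 1  t=0,i=12
  .#### -> .   bit 15 = 0  t=0,i=5
  .###. -> #   bit 14 = 1  t=5,i=9
  .##.# -> .   bit 13 = 0  t=2,i=1
  .##.. -> #   bit 12 = 1  t=2,i=12
  .#.## -> #   bit 11 = 1  t=0,i=3
  .#.#. -> .   bit 10 = 0  t=1,i=13
  .#..# -> #   bit 9 = 1  t=2,i=9
  .#... -> #   bit 8 = 1  t=0,i=16
  ..### -> .   bit 7 = 0  t=5,i=8
  ..##. -> #   bit 6 = 1  t=2,i=0
  ..#.# -> #   bit 5 = 1  t=0,i=2
  ..#.. -> .   bit 4 = 0  t=0,i=15
  ...## -> #   bit 3 = 1  t=2,i=16
  ...#. -> #   bit 2 = 1  t=0,i=1
  ....# -> .   bit 1 = 0  t=0,i=13
  ..... -> .   bit 0 = 0  t=5,i=0
  bits 11100100100101010101101101101100 = 3834993516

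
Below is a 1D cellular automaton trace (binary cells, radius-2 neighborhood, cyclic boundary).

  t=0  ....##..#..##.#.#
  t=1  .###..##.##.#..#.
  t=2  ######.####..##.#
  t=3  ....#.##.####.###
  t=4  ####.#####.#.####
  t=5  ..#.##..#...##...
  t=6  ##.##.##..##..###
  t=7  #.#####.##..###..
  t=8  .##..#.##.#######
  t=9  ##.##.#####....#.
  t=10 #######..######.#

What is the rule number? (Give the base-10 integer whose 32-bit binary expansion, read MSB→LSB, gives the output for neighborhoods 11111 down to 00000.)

1540320911

  ##### -> .   bit 31 = 0  t=2,i=1
  ####. -> #   bit 30 = 1  t=2,i=4
  ###.# -> .   bit 29 = 0  t=2,i=5
  ###.. -> #   bit 28 = 1  t=1,i=3
  ##.## -> #   bit 27 = 1  t=1,i=8
  ##.#. -> .   bit 26 = 0  t=0,i=13
  ##..# -> #   bit 25 = 1  t=0,i=6
  ##... -> #   bit 24 = 1  t=3,i=0
  #.### -> #   bit 23 = 1  t=2,i=7
  #.##. -> #   bit 22 = 1  t=1,i=9
  #.#.# -> .   bit 21 = 0  t=0,i=14
  #.#.. -> .   bit 20 = 0  t=0,i=16
  #..## -> #   bit 19 = 1  t=0,i=10
  #..#. -> #   bit 18 = 1  t=0,i=7
  #...# -> #   bit 17 = 1  t=5,i=10
  #.... -> #   bit 16 = 1  t=0,i=1
  .#### -> .   bit 15 = 0  t=2,i=0
  .###. -> #   bit 14 = 1  t=1,i=2
  .##.# -> #   bit 13 = 1  t=0,i=12
  .##.. -> .   bit 12 = 0  t=0,i=5
  .#.## -> #   bit 11 = 1  t=3,i=5
  .#.#. -> #   bit 10 = 1  t=0,i=15
  .#..# -> #   bit 9 = 1  t=0,i=9
  .#... -> .   bit 8 = 0  t=0,i=0
  ..### -> #   bit 7 = 1  t=1,i=1
  ..##. -> .   bit 6 = 0  t=0,i=4
  ..#.# -> .   bit 5 = 0  t=3,i=4
  ..#.. -> .   bit 4 = 0  t=0,i=8
  ...## -> #   bit 3 = 1  t=0,i=3
  ...#. -> #   bit 2 = 1  t=3,i=3
  ....# -> #   bit 1 = 1  t=0,i=2
  ..... -> #   bit 0 = 1  t=5,i=16
  bits 01011011110011110110111010001111 = 1540320911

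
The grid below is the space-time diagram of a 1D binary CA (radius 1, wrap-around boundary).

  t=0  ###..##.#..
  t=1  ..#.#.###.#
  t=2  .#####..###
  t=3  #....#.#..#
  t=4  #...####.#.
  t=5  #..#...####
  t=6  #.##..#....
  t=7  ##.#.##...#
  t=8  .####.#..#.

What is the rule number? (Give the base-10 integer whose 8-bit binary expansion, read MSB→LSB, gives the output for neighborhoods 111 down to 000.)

102

  ### -> .   bit 7 = 0  t=0,i=1
  ##. -> #   bit 6 = 1  t=0,i=2
  #.# -> #   bit 5 = 1  t=0,i=7
  #.. -> .   bit 4 = 0  t=0,i=3
  .## -> .   bit 3 = 0  t=0,i=0
  .#. -> #   bit 2 = 1  t=0,i=8
  ..# -> #   bit 1 = 1  t=0,i=4
  ... -> .   bit 0 = 0  t=3,i=2
  bits 01100110 = 102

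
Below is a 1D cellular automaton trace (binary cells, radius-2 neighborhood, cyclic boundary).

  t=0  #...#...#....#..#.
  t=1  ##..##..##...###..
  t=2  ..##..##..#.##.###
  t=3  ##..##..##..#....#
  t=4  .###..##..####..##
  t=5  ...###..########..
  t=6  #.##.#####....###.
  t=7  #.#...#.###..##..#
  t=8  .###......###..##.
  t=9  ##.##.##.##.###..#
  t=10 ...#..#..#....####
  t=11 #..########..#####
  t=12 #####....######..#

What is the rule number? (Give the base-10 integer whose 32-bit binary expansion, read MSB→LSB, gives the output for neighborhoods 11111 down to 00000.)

  [31] ##### => .  t=5,i=10
  [30] ####. => #  t=4,i=12
  [29] ###.# => .  t=6,i=16
  [28] ###.. => #  t=1,i=15
  [27] ##.## => .  t=2,i=14
  [26] ##.#. => #  t=6,i=17
  [25] ##..# => #  t=1,i=2
  [24] ##... => #  t=1,i=10
  [23] #.### => .  t=2,i=15
  [22] #.##. => #  t=2,i=12
  [21] #.#.# => #  t=6,i=0
  [20] #.#.. => #  t=0,i=0
  [19] #..## => #  t=1,i=3
  [18] #..#. => #  t=0,i=15
  [17] #...# => .  t=0,i=2
  [16] #.... => .  t=0,i=10
  [15] .#### => #  t=4,i=11
  [14] .###. => .  t=1,i=14
  [13] .##.# => .  t=2,i=13
  [12] .##.. => .  t=1,i=1
  [11] .#.## => .  t=2,i=11
  [10] .#.#. => .  t=0,i=17
  [9] .#..# => #  t=0,i=14
  [8] .#... => #  t=0,i=1
  [7] ..### => #  t=1,i=13
  [6] ..##. => .  t=1,i=0
  [5] ..#.# => .  t=0,i=16
  [4] ..#.. => #  t=0,i=4
  [3] ...## => #  t=1,i=12
  [2] ...#. => .  t=0,i=3
  [1] ....# => .  t=0,i=11
  [0] ..... => #  t=5,i=0
  bits 01010111011111001000001110011001 = 1467777945

1467777945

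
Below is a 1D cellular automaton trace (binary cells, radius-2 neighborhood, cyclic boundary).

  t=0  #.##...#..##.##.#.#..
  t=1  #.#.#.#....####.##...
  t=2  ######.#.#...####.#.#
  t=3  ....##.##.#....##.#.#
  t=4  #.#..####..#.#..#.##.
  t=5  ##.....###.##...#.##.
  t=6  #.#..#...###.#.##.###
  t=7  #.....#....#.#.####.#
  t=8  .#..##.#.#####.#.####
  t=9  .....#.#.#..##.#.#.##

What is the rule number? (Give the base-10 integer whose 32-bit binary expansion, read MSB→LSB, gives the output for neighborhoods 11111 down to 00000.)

2078287142

  [31] ##### => .  t=2,i=1
  [30] ####. => #  t=1,i=13
  [29] ###.# => #  t=1,i=14
  [28] ###.. => #  t=4,i=8
  [27] ##.## => #  t=0,i=12
  [26] ##.#. => .  t=0,i=15
  [25] ##..# => #  t=4,i=9
  [24] ##... => #  t=0,i=4
  [23] #.### => #  t=2,i=20
  [22] #.##. => #  t=0,i=2
  [21] #.#.# => #  t=0,i=16
  [20] #.#.. => .  t=0,i=18
  [19] #..## => .  t=0,i=9
  [18] #..#. => .  t=0,i=20
  [17] #...# => .  t=0,i=5
  [16] #.... => .  t=1,i=8
  [15] .#### => .  t=1,i=12
  [14] .###. => .  t=5,i=8
  [13] .##.# => #  t=0,i=11
  [12] .##.. => .  t=0,i=3
  [11] .#.## => .  t=0,i=1
  [10] .#.#. => #  t=0,i=17
  [9] .#..# => .  t=0,i=8
  [8] .#... => #  t=1,i=7
  [7] ..### => .  t=1,i=11
  [6] ..##. => .  t=0,i=10
  [5] ..#.# => #  t=0,i=0
  [4] ..#.. => .  t=0,i=7
  [3] ...## => .  t=1,i=10
  [2] ...#. => #  t=0,i=6
  [1] ....# => #  t=1,i=9
  [0] ..... => .  t=5,i=4
  bits 01111011111000000010010100100110 = 2078287142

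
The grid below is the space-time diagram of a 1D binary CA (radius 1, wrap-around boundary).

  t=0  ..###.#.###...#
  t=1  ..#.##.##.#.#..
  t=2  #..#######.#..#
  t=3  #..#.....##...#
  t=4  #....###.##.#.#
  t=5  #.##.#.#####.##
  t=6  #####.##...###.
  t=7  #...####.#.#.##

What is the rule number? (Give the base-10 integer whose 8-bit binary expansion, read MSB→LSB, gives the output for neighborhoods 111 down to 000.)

105

  [7] ### => .  t=0,i=3
  [6] ##. => #  t=0,i=4
  [5] #.# => #  t=0,i=5
  [4] #.. => .  t=0,i=0
  [3] .## => #  t=0,i=2
  [2] .#. => .  t=0,i=6
  [1] ..# => .  t=0,i=1
  [0] ... => #  t=0,i=12
  bits 01101001 = 105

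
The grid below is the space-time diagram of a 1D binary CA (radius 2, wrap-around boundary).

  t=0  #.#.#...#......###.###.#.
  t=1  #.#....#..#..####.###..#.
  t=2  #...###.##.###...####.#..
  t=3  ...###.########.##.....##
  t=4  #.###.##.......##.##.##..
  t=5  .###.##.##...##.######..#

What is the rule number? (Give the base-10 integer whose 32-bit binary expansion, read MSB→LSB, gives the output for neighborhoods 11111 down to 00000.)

434989710

  nb #####: next=.  (t=3,i=9, bit31=0)
  nb ####.: next=.  (t=1,i=15, bit30=0)
  nb ###.#: next=.  (t=0,i=17, bit29=0)
  nb ###..: next=#  (t=1,i=20, bit28=1)
  nb ##.##: next=#  (t=0,i=18, bit27=1)
  nb ##.#.: next=.  (t=0,i=22, bit26=0)
  nb ##..#: next=.  (t=1,i=21, bit25=0)
  nb ##...: next=#  (t=2,i=14, bit24=1)
  nb #.###: next=#  (t=0,i=19, bit23=1)
  nb #.##.: next=#  (t=2,i=8, bit22=1)
  nb #.#.#: next=#  (t=0,i=0, bit21=1)
  nb #.#..: next=.  (t=0,i=4, bit20=0)
  nb #..##: next=#  (t=1,i=12, bit19=1)
  nb #..#.: next=#  (t=1,i=9, bit18=1)
  nb #...#: next=.  (t=0,i=6, bit17=0)
  nb #....: next=#  (t=0,i=10, bit16=1)
  nb .####: next=.  (t=1,i=14, bit15=0)
  nb .###.: next=#  (t=0,i=16, bit14=1)
  nb .##.#: next=#  (t=2,i=9, bit13=1)
  nb .##..: next=.  (t=3,i=17, bit12=0)
  nb .#.##: next=#  (t=4,i=1, bit11=1)
  nb .#.#.: next=.  (t=0,i=1, bit10=0)
  nb .#..#: next=#  (t=1,i=8, bit9=1)
  nb .#...: next=.  (t=0,i=5, bit8=0)
  nb ..###: next=#  (t=0,i=15, bit7=1)
  nb ..##.: next=.  (t=3,i=23, bit6=0)
  nb ..#.#: next=.  (t=1,i=23, bit5=0)
  nb ..#..: next=.  (t=0,i=8, bit4=0)
  nb ...##: next=#  (t=0,i=14, bit3=1)
  nb ...#.: next=#  (t=0,i=7, bit2=1)
  nb ....#: next=#  (t=0,i=13, bit1=1)
  nb .....: next=.  (t=0,i=11, bit0=0)
  bits 00011001111011010110101010001110 = 434989710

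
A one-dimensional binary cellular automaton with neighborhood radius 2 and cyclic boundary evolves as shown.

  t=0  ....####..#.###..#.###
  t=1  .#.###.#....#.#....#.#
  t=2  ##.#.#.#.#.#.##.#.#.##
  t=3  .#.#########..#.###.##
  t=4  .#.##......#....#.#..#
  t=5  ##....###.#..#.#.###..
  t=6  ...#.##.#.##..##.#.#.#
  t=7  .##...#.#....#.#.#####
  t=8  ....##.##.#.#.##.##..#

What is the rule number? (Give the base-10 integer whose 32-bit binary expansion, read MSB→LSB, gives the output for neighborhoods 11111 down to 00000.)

817604237

  [31] ##### => .  t=3,i=5
  [30] ####. => .  t=0,i=6
  [29] ###.# => #  t=1,i=5
  [28] ###.. => #  t=0,i=7
  [27] ##.## => .  t=3,i=19
  [26] ##.#. => .  t=1,i=6
  [25] ##..# => .  t=0,i=8
  [24] ##... => .  t=0,i=0
  [23] #.### => #  t=0,i=12
  [22] #.##. => .  t=2,i=13
  [21] #.#.# => #  t=1,i=1
  [20] #.#.. => #  t=1,i=7
  [19] #..## => #  t=5,i=21
  [18] #..#. => .  t=0,i=9
  [17] #...# => #  t=6,i=1
  [16] #.... => #  t=0,i=1
  [15] .#### => #  t=0,i=5
  [14] .###. => .  t=0,i=13
  [13] .##.# => #  t=2,i=14
  [12] .##.. => .  t=4,i=4
  [11] .#.## => .  t=0,i=11
  [10] .#.#. => #  t=1,i=0
  [9] .#..# => #  t=4,i=19
  [8] .#... => .  t=1,i=8
  [7] ..### => #  t=0,i=4
  [6] ..##. => .  t=5,i=0
  [5] ..#.# => .  t=0,i=10
  [4] ..#.. => .  t=4,i=11
  [3] ...## => #  t=0,i=3
  [2] ...#. => #  t=1,i=11
  [1] ....# => .  t=0,i=2
  [0] ..... => #  t=4,i=7
  bits 00110000101110111010011010001101 = 817604237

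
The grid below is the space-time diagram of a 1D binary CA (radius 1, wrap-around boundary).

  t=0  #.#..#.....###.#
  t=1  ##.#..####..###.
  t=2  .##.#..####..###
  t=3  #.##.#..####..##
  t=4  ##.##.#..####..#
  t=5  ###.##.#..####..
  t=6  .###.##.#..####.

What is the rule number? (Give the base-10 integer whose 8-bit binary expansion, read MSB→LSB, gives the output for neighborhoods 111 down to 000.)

241

  [7] ### => #  t=0,i=12
  [6] ##. => #  t=0,i=0
  [5] #.# => #  t=0,i=1
  [4] #.. => #  t=0,i=3
  [3] .## => .  t=0,i=11
  [2] .#. => .  t=0,i=2
  [1] ..# => .  t=0,i=4
  [0] ... => #  t=0,i=7
  bits 11110001 = 241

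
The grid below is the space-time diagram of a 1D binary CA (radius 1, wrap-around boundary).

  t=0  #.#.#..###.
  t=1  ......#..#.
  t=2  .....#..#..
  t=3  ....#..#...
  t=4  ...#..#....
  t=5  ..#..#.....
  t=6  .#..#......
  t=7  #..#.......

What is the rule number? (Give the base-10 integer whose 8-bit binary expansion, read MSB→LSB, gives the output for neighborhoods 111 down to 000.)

66

  nb ###: next=.  (t=0,i=8, bit7=0)
  nb ##.: next=#  (t=0,i=9, bit6=1)
  nb #.#: next=.  (t=0,i=1, bit5=0)
  nb #..: next=.  (t=0,i=5, bit4=0)
  nb .##: next=.  (t=0,i=7, bit3=0)
  nb .#.: next=.  (t=0,i=0, bit2=0)
  nb ..#: next=#  (t=0,i=6, bit1=1)
  nb ...: next=.  (t=1,i=0, bit0=0)
  bits 01000010 = 66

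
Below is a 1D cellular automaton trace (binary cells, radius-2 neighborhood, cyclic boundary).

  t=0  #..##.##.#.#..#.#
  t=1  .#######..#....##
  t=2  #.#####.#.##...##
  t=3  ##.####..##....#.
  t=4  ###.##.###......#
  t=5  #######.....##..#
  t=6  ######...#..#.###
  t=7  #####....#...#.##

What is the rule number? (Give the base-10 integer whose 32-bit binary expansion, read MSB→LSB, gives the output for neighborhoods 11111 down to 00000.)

  nb #####: next=#  (t=1,i=3, bit31=1)
  nb ####.: next=#  (t=1,i=6, bit30=1)
  nb ###.#: next=#  (t=2,i=0, bit29=1)
  nb ###..: next=.  (t=1,i=7, bit28=0)
  nb ##.##: next=#  (t=0,i=5, bit27=1)
  nb ##.#.: next=.  (t=0,i=8, bit26=0)
  nb ##..#: next=#  (t=0,i=1, bit25=1)
  nb ##...: next=.  (t=2,i=12, bit24=0)
  nb #.###: next=.  (t=1,i=1, bit23=0)
  nb #.##.: next=#  (t=0,i=6, bit22=1)
  nb #.#.#: next=.  (t=0,i=9, bit21=0)
  nb #.#..: next=.  (t=0,i=11, bit20=0)
  nb #..##: next=#  (t=0,i=2, bit19=1)
  nb #..#.: next=.  (t=0,i=13, bit18=0)
  nb #...#: next=.  (t=2,i=13, bit17=0)
  nb #....: next=.  (t=1,i=12, bit16=0)
  nb .####: next=#  (t=1,i=2, bit15=1)
  nb .###.: next=.  (t=2,i=16, bit14=0)
  nb .##.#: next=#  (t=0,i=4, bit13=1)
  nb .##..: next=.  (t=0,i=0, bit12=0)
  nb .#.##: next=#  (t=0,i=15, bit11=1)
  nb .#.#.: next=#  (t=0,i=10, bit10=1)
  nb .#..#: next=.  (t=0,i=12, bit9=0)
  nb .#...: next=#  (t=1,i=11, bit8=1)
  nb ..###: next=#  (t=2,i=15, bit7=1)
  nb ..##.: next=#  (t=0,i=3, bit6=1)
  nb ..#.#: next=.  (t=0,i=14, bit5=0)
  nb ..#..: next=#  (t=1,i=10, bit4=1)
  nb ...##: next=.  (t=1,i=14, bit3=0)
  nb ...#.: next=.  (t=3,i=14, bit2=0)
  nb ....#: next=.  (t=1,i=13, bit1=0)
  nb .....: next=#  (t=4,i=12, bit0=1)
  bits 11101010010010001010110111010001 = 3930631633

3930631633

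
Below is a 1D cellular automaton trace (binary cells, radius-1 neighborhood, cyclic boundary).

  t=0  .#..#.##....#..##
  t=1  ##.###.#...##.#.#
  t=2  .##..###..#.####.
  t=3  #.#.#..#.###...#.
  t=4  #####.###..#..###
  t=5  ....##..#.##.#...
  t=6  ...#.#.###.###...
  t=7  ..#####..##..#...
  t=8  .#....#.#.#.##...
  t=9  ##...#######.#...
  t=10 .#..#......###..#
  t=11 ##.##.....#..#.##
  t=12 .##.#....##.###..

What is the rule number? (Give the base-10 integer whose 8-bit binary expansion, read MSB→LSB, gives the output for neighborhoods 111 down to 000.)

102

  nb ###: next=.  (t=1,i=0, bit7=0)
  nb ##.: next=#  (t=0,i=7, bit6=1)
  nb #.#: next=#  (t=0,i=0, bit5=1)
  nb #..: next=.  (t=0,i=2, bit4=0)
  nb .##: next=.  (t=0,i=6, bit3=0)
  nb .#.: next=#  (t=0,i=1, bit2=1)
  nb ..#: next=#  (t=0,i=3, bit1=1)
  nb ...: next=.  (t=0,i=9, bit0=0)
  bits 01100110 = 102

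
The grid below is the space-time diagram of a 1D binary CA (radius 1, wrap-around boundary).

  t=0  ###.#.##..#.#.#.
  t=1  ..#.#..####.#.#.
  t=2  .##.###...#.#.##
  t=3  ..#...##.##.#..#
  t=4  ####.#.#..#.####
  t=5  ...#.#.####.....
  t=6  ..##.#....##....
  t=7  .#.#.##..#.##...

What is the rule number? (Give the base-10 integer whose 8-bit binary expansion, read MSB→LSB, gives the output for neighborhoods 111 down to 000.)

  ###|.  b7=0 t=0,i=1
  ##.|#  b6=1 t=0,i=2
  #.#|.  b5=0 t=0,i=3
  #..|#  b4=1 t=0,i=8
  .##|.  b3=0 t=0,i=0
  .#.|#  b2=1 t=0,i=4
  ..#|#  b1=1 t=0,i=9
  ...|.  b0=0 t=1,i=0
  bits 01010110 = 86

86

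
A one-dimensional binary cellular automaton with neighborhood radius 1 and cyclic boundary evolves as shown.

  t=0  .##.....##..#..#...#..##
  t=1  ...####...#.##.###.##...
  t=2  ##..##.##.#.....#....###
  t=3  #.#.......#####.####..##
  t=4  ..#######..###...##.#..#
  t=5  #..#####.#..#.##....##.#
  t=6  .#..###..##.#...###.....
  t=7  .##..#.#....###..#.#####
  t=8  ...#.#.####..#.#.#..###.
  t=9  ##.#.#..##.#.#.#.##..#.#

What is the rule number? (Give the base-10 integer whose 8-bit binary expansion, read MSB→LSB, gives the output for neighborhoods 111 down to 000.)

149

  ###|#  b7=1 t=1,i=4
  ##.|.  b6=0 t=0,i=2
  #.#|.  b5=0 t=0,i=0
  #..|#  b4=1 t=0,i=3
  .##|.  b3=0 t=0,i=1
  .#.|#  b2=1 t=0,i=12
  ..#|.  b1=0 t=0,i=7
  ...|#  b0=1 t=0,i=4
  bits 10010101 = 149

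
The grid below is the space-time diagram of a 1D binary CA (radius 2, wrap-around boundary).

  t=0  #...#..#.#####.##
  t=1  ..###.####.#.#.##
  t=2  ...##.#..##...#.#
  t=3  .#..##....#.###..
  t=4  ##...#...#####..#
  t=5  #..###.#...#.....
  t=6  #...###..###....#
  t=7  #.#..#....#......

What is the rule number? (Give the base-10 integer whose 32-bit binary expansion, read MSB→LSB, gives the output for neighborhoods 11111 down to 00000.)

  ##### -> #   bit 31 = 1  t=0,i=11
  ####. -> .   bit 30 = 0  t=0,i=12
  ###.# -> #   bit 29 = 1  t=0,i=13
  ###.. -> .   bit 28 = 0  t=0,i=0
  ##.## -> .   bit 27 = 0  t=0,i=14
  ##.#. -> #   bit 26 = 1  t=1,i=10
  ##..# -> .   bit 25 = 0  t=1,i=0
  ##... -> .   bit 24 = 0  t=0,i=1
  #.### -> #   bit 23 = 1  t=0,i=9
  #.##. -> .   bit 22 = 0  t=1,i=15
  #.#.# -> .   bit 21 = 0  t=1,i=11
  #.#.. -> .   bit 20 = 0  t=2,i=6
  #..## -> .   bit 19 = 0  t=1,i=1
  #..#. -> #   bit 18 = 1  t=0,i=6
  #...# -> #   bit 17 = 1  t=0,i=2
  #.... -> .   bit 16 = 0  t=3,i=7
  .#### -> .   bit 15 = 0  t=0,i=10
  .###. -> #   bit 14 = 1  t=0,i=16
  .##.# -> #   bit 13 = 1  t=2,i=4
  .##.. -> #   bit 12 = 1  t=1,i=16
  .#.## -> #   bit 11 = 1  t=0,i=8
  .#.#. -> .   bit 10 = 0  t=1,i=12
  .#..# -> .   bit 9 = 0  t=0,i=5
  .#... -> .   bit 8 = 0  t=2,i=0
  ..### -> .   bit 7 = 0  t=1,i=2
  ..##. -> .   bit 6 = 0  t=2,i=3
  ..#.# -> #   bit 5 = 1  t=0,i=7
  ..#.. -> #   bit 4 = 1  t=0,i=4
  ...## -> .   bit 3 = 0  t=2,i=2
  ...#. -> #   bit 2 = 1  t=0,i=3
  ....# -> .   bit 1 = 0  t=3,i=8
  ..... -> .   bit 0 = 0  t=5,i=14
  bits 10100100100001100111100000110100 = 2760276020

2760276020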